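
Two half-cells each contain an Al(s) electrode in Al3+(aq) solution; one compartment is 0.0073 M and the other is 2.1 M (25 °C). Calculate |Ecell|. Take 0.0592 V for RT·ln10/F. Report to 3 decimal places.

For a concentration cell E°cell = 0, since both electrodes use the same couple.
The compartment with the higher Al3+(aq) concentration (2.1 M) acts as the cathode; ions are reduced there and produced at the dilute (0.0073 M) anode.
With n = 3, Ecell = −(0.0592/3)·log([dilute]/[conc]) = −(0.0592/3)·log(0.0073/2.1) = +0.049 V.

0.049 V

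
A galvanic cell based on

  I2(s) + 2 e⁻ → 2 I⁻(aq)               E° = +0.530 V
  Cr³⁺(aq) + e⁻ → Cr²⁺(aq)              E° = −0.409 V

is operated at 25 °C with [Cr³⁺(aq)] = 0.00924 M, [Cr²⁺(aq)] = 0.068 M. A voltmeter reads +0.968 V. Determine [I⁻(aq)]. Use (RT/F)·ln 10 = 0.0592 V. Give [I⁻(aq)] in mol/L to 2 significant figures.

The I₂/I⁻ couple has the larger reduction potential, so it is the cathode: E°cell = +0.530 − (−0.409) = +0.939 V and n = 2.
Rearranging E = E° − (0.0592/n)·log Q gives log Q = 2(+0.939 − (+0.968))/0.0592 = −0.980.
The balanced reaction is I2(s) + 2 Cr²⁺(aq) → 2 I⁻(aq) + 2 Cr³⁺(aq), so Q = ([I⁻(aq)]^2·[Cr³⁺(aq)]^2) / [Cr²⁺(aq)]^2.
Solving for the unknown gives log [I⁻(aq)] = 0.377, so [I⁻(aq)] ≈ 2.4 M.

2.4 M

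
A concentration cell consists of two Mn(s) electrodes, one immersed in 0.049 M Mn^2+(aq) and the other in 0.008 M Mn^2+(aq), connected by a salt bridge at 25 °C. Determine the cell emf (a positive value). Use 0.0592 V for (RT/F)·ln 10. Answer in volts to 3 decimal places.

0.023 V

For a concentration cell E°cell = 0, since both electrodes use the same couple.
The compartment with the higher Mn^2+(aq) concentration (0.049 M) acts as the cathode; ions are reduced there and produced at the dilute (0.008 M) anode.
With n = 2, Ecell = −(0.0592/2)·log([dilute]/[conc]) = −(0.0592/2)·log(0.008/0.049) = +0.023 V.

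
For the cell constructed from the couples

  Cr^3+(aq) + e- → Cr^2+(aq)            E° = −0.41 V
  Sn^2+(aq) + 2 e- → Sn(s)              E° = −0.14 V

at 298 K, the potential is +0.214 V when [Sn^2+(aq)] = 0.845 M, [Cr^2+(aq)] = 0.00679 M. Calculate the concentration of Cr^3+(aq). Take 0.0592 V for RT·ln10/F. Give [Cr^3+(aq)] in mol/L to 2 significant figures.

With Sn²⁺/Sn at the cathode and Cr³⁺/Cr²⁺ at the anode, E°cell = −0.14 − (−0.41) = +0.27 V (n = 2).
Since E = E° − (0.0592/n)·log Q, log Q = n(E° − E)/0.0592 = 1.892.
Balancing electrons gives Sn^2+(aq) + 2 Cr^2+(aq) → Sn(s) + 2 Cr^3+(aq); thus Q = [Cr^3+(aq)]^2 / ([Sn^2+(aq)]·[Cr^2+(aq)]^2).
Isolating [Cr^3+(aq)] in Q = 10^{1.892} yields log [Cr^3+(aq)] = −1.259, i.e. 0.055 M.

0.055 M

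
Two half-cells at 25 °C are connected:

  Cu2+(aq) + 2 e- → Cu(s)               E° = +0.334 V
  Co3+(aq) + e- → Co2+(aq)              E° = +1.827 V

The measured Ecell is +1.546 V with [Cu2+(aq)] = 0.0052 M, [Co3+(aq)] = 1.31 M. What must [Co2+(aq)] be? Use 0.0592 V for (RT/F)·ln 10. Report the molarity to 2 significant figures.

With Co³⁺/Co²⁺ at the cathode and Cu²⁺/Cu at the anode, E°cell = +1.827 − (+0.334) = +1.493 V (n = 2).
Since E = E° − (0.0592/n)·log Q, log Q = n(E° − E)/0.0592 = −1.791.
The balanced reaction is 2 Co3+(aq) + Cu(s) → 2 Co2+(aq) + Cu2+(aq), so Q = ([Co2+(aq)]^2·[Cu2+(aq)]) / [Co3+(aq)]^2.
Solving for the unknown gives log [Co2+(aq)] = 0.364, so [Co2+(aq)] ≈ 2.3 M.

2.3 M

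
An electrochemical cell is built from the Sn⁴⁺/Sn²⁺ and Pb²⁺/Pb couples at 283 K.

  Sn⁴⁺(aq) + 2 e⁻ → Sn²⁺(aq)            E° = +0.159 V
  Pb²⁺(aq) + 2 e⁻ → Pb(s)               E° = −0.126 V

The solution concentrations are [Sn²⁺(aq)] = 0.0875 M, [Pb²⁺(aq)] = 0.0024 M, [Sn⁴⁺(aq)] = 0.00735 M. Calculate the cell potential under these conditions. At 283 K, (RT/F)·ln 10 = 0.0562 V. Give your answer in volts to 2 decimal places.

+0.33 V

Sn⁴⁺/Sn²⁺ is reduced (cathode, E° = +0.159 V) and Pb²⁺/Pb is oxidized (anode).
E°cell = E°cat − E°an = +0.159 − (−0.126) = +0.285 V; n = 2.
The balanced reaction is Sn⁴⁺(aq) + Pb(s) → Sn²⁺(aq) + Pb²⁺(aq), so Q = ([Sn²⁺(aq)]·[Pb²⁺(aq)]) / [Sn⁴⁺(aq)] = 0.0286 and log Q = −1.544.
Applying E = E° − (RT ln10/nF)·log Q gives +0.285 − (0.0562/2)(−1.544) = +0.33 V.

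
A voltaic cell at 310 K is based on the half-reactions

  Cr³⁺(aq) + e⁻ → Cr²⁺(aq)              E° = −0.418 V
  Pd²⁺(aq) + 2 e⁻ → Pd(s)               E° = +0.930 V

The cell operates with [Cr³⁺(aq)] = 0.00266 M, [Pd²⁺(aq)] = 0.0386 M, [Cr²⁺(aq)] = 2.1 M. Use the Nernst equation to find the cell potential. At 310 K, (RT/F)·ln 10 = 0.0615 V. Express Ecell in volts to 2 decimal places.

+1.48 V

Pd²⁺/Pd is reduced (cathode, E° = +0.930 V) and Cr³⁺/Cr²⁺ is oxidized (anode).
E°cell = E°cat − E°an = +0.930 − (−0.418) = +1.348 V; n = 2.
Balancing gives Pd²⁺(aq) + 2 Cr²⁺(aq) → Pd(s) + 2 Cr³⁺(aq); hence Q = [Cr³⁺(aq)]^2 / ([Pd²⁺(aq)]·[Cr²⁺(aq)]^2) = 4.16×10^−5 (log Q = −4.381).
E = E° − (0.0615/n)·log Q = +1.348 − (0.0615/2)(−4.381) = +1.48 V.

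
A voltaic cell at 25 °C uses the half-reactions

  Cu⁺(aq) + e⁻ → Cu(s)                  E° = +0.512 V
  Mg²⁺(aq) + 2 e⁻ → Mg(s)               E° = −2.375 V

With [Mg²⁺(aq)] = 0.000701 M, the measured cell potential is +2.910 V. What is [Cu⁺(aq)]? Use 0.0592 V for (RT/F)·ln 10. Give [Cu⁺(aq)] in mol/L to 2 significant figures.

0.065 M

Cu⁺/Cu is the cathode (higher E°); E°cell = +0.512 − (−2.375) = +2.887 V with n = 2.
Since E = E° − (0.0592/n)·log Q, log Q = n(E° − E)/0.0592 = −0.777.
The balanced reaction is 2 Cu⁺(aq) + Mg(s) → 2 Cu(s) + Mg²⁺(aq), so Q = [Mg²⁺(aq)] / [Cu⁺(aq)]^2.
Isolating [Cu⁺(aq)] in Q = 10^{−0.777} yields log [Cu⁺(aq)] = −1.189, i.e. 0.065 M.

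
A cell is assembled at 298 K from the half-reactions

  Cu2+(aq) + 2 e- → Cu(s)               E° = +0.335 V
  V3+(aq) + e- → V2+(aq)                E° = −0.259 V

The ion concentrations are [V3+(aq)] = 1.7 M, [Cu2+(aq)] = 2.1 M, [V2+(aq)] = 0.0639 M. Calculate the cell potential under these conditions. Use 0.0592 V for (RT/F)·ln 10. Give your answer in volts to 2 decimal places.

+0.52 V

The Cu²⁺/Cu couple has the more positive E°, so it is the cathode; V³⁺/V²⁺ is the anode.
E°cell = E°cat − E°an = +0.335 − (−0.259) = +0.594 V; n = 2.
Balancing gives Cu2+(aq) + 2 V2+(aq) → Cu(s) + 2 V3+(aq); hence Q = [V3+(aq)]^2 / ([Cu2+(aq)]·[V2+(aq)]^2) = 337 (log Q = 2.528).
E = E° − (0.0592/n)·log Q = +0.594 − (0.0592/2)(2.528) = +0.52 V.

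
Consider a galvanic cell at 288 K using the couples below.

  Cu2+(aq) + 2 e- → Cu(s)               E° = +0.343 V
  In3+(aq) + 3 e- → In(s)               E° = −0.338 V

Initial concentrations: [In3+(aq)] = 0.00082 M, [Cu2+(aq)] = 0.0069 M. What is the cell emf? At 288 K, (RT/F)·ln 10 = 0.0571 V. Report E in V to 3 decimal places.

Since E°(Cu²⁺/Cu) > E°(In³⁺/In), Cu²⁺/Cu serves as the cathode.
The standard potential is +0.343 − (−0.338) = +0.681 V and the balanced reaction transfers n = 6 electrons.
Balancing gives 3 Cu2+(aq) + 2 In(s) → 3 Cu(s) + 2 In3+(aq); hence Q = [In3+(aq)]^2 / [Cu2+(aq)]^3 = 2.05 (log Q = 0.311).
E = E° − (0.0571/n)·log Q = +0.681 − (0.0571/6)(0.311) = +0.678 V.

+0.678 V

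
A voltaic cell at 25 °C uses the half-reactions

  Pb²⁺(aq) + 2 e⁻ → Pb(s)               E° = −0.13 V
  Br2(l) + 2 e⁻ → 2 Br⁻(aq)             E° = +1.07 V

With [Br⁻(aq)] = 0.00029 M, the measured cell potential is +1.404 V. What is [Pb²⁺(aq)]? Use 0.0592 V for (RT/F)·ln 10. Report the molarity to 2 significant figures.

1.5 M

The Br₂/Br⁻ couple has the larger reduction potential, so it is the cathode: E°cell = +1.07 − (−0.13) = +1.20 V and n = 2.
Rearranging E = E° − (0.0592/n)·log Q gives log Q = 2(+1.20 − (+1.404))/0.0592 = −6.892.
The balanced reaction is Br2(l) + Pb(s) → 2 Br⁻(aq) + Pb²⁺(aq), so Q = [Br⁻(aq)]^2·[Pb²⁺(aq)].
Solving for the unknown gives log [Pb²⁺(aq)] = 0.183, so [Pb²⁺(aq)] ≈ 1.5 M.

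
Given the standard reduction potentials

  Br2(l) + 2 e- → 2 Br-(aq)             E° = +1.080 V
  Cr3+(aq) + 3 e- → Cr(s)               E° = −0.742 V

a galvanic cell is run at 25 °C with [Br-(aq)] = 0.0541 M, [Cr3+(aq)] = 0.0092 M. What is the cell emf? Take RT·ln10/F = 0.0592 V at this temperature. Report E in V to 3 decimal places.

+1.937 V

Br₂/Br⁻ is reduced (cathode, E° = +1.080 V) and Cr³⁺/Cr is oxidized (anode).
E°cell = E°cat − E°an = +1.080 − (−0.742) = +1.822 V; n = 6.
Balancing gives 3 Br2(l) + 2 Cr(s) → 6 Br-(aq) + 2 Cr3+(aq); hence Q = [Br-(aq)]^6·[Cr3+(aq)]^2 = 2.12×10^−12 (log Q = −11.673).
E = E° − (0.0592/n)·log Q = +1.822 − (0.0592/6)(−11.673) = +1.937 V.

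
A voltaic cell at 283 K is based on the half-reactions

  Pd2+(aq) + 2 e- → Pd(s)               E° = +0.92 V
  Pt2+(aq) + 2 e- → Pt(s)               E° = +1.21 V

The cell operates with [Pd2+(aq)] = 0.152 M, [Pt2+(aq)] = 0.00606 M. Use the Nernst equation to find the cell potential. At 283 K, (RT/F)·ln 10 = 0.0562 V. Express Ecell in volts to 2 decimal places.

+0.25 V

The Pt²⁺/Pt couple has the more positive E°, so it is the cathode; Pd²⁺/Pd is the anode.
The standard potential is +1.21 − (+0.92) = +0.29 V and the balanced reaction transfers n = 2 electrons.
Balancing gives Pt2+(aq) + Pd(s) → Pt(s) + Pd2+(aq); hence Q = [Pd2+(aq)] / [Pt2+(aq)] = 25.1 (log Q = 1.399).
By the Nernst equation, E = +0.29 − (0.0562/2)·(1.399) = +0.25 V.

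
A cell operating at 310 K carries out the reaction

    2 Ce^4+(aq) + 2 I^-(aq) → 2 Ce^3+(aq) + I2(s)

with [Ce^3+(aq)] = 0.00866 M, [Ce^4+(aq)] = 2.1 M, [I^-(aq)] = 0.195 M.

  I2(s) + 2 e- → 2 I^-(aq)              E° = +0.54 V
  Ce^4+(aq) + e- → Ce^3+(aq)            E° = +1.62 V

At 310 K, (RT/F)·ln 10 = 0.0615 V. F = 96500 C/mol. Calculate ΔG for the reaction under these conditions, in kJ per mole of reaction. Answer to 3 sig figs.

−228 kJ/mol

The standard cell potential is +1.62 − (+0.54) = +1.08 V, with n = 2 electrons in the balanced equation.
Q = [Ce^3+(aq)]^2 / ([Ce^4+(aq)]^2·[I^-(aq)]^2) = 0.000447, so log Q = −3.349 and E = +1.08 − (0.0615/2)(−3.349) = +1.1830 V.
Finally ΔG = −nFE = −(2)(96500 C/mol)(+1.1830 V) = −228 kJ/mol.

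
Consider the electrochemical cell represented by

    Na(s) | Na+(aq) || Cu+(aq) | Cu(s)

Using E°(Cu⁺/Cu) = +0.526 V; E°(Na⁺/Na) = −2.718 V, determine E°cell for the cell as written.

+3.244 V

By convention the left-hand electrode in cell notation is the anode (oxidation) and the right-hand electrode is the cathode (reduction).
E°cell = E°(right) − E°(left) = +0.526 − (−2.718) = +3.244 V.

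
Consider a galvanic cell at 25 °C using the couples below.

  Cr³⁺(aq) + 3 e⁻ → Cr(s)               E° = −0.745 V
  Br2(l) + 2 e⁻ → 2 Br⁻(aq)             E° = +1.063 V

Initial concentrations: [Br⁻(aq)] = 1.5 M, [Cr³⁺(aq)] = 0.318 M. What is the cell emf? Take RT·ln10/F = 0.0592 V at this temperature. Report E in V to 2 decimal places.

+1.81 V

The Br₂/Br⁻ couple has the more positive E°, so it is the cathode; Cr³⁺/Cr is the anode.
E°cell = E°cat − E°an = +1.063 − (−0.745) = +1.808 V; n = 6.
Balancing gives 3 Br2(l) + 2 Cr(s) → 6 Br⁻(aq) + 2 Cr³⁺(aq); hence Q = [Br⁻(aq)]^6·[Cr³⁺(aq)]^2 = 1.15 (log Q = 0.061).
By the Nernst equation, E = +1.808 − (0.0592/6)·(0.061) = +1.81 V.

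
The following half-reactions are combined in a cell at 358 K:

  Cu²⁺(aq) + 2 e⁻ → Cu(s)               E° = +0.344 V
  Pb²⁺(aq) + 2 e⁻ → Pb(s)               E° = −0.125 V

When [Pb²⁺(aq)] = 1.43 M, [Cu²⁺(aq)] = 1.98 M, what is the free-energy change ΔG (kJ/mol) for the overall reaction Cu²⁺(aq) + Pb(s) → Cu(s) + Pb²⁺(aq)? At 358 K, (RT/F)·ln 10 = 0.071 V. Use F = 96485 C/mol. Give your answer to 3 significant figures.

−91.5 kJ/mol

E°cell = +0.344 − (−0.125) = +0.469 V; the balanced reaction transfers n = 2 electrons.
Q = [Pb²⁺(aq)] / [Cu²⁺(aq)] = 0.722, so log Q = −0.141 and E = +0.469 − (0.071/2)(−0.141) = +0.4740 V.
Finally ΔG = −nFE = −(2)(96485 C/mol)(+0.4740 V) = −91.5 kJ/mol.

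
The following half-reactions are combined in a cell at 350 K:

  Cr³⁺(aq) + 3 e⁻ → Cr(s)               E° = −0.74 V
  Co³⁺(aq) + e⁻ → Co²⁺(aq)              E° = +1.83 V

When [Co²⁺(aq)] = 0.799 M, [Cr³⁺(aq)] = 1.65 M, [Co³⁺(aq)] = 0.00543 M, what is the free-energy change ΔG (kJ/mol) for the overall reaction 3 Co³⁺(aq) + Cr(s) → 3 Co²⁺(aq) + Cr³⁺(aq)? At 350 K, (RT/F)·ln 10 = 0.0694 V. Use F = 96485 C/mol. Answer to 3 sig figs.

−699 kJ/mol

E°cell = +1.83 − (−0.74) = +2.57 V; the balanced reaction transfers n = 3 electrons.
Q = ([Co²⁺(aq)]^3·[Cr³⁺(aq)]) / [Co³⁺(aq)]^3 = 5.26×10^6, so log Q = 6.721 and E = +2.57 − (0.0694/3)(6.721) = +2.4145 V.
ΔG = −nFE = −(3)(96485)(+2.4145) J/mol = −699 kJ/mol.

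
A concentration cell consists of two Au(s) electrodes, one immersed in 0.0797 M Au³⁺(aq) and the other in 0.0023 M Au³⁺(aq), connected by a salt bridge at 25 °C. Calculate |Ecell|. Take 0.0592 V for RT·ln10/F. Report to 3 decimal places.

For a concentration cell E°cell = 0, since both electrodes use the same couple.
The compartment with the higher Au³⁺(aq) concentration (0.0797 M) acts as the cathode; ions are reduced there and produced at the dilute (0.0023 M) anode.
With n = 3, Ecell = −(0.0592/3)·log([dilute]/[conc]) = −(0.0592/3)·log(0.0023/0.0797) = +0.030 V.

0.030 V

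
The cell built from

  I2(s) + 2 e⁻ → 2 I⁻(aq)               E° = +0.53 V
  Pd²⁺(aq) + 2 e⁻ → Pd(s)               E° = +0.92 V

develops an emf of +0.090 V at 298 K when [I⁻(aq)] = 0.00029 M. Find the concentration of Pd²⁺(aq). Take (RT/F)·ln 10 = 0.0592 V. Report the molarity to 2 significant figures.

The Pd²⁺/Pd couple has the larger reduction potential, so it is the cathode: E°cell = +0.92 − (+0.53) = +0.39 V and n = 2.
From the Nernst equation, log Q = n(E° − E)/0.0592 = 2·(+0.39 − (+0.090))/0.0592 = 10.135.
Balancing electrons gives Pd²⁺(aq) + 2 I⁻(aq) → Pd(s) + I2(s); thus Q = 1 / ([Pd²⁺(aq)]·[I⁻(aq)]^2).
Solving for the unknown gives log [Pd²⁺(aq)] = −3.060, so [Pd²⁺(aq)] ≈ 0.00087 M.

0.00087 M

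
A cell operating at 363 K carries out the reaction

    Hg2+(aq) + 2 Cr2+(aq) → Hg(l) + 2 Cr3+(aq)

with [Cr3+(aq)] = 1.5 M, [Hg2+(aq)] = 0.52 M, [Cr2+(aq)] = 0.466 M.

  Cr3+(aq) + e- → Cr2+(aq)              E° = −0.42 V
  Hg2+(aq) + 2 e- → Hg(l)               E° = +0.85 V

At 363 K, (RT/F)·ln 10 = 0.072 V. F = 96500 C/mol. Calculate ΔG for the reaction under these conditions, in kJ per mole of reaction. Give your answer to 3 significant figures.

−236 kJ/mol

The standard cell potential is +0.85 − (−0.42) = +1.27 V, with n = 2 electrons in the balanced equation.
Here Q = [Cr3+(aq)]^2 / ([Hg2+(aq)]·[Cr2+(aq)]^2) = 19.9 (log Q = 1.299), giving E = +1.27 − (0.072/2)·(1.299) = +1.2232 V.
ΔG = −nFE = −(2)(96500)(+1.2232) J/mol = −236 kJ/mol.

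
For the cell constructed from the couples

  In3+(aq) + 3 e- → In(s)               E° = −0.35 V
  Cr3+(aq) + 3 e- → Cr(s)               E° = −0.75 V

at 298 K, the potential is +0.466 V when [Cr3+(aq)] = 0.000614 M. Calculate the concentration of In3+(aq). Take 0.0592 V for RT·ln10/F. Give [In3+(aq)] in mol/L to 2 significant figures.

1.4 M

In³⁺/In is the cathode (higher E°); E°cell = −0.35 − (−0.75) = +0.40 V with n = 3.
Rearranging E = E° − (0.0592/n)·log Q gives log Q = 3(+0.40 − (+0.466))/0.0592 = −3.345.
Balancing electrons gives In3+(aq) + Cr(s) → In(s) + Cr3+(aq); thus Q = [Cr3+(aq)] / [In3+(aq)].
Isolating [In3+(aq)] in Q = 10^{−3.345} yields log [In3+(aq)] = 0.133, i.e. 1.4 M.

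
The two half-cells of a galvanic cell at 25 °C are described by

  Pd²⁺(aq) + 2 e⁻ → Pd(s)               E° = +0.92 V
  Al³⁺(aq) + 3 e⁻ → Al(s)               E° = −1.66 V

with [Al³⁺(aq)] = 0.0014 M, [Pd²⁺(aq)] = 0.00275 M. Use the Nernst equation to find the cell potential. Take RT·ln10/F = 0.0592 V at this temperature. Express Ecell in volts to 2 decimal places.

+2.56 V

Since E°(Pd²⁺/Pd) > E°(Al³⁺/Al), Pd²⁺/Pd serves as the cathode.
E°cell = +0.92 − (−1.66) = +2.58 V, with n = 6 electrons transferred.
The balanced reaction is 3 Pd²⁺(aq) + 2 Al(s) → 3 Pd(s) + 2 Al³⁺(aq), so Q = [Al³⁺(aq)]^2 / [Pd²⁺(aq)]^3 = 94.2 and log Q = 1.974.
E = E° − (0.0592/n)·log Q = +2.58 − (0.0592/6)(1.974) = +2.56 V.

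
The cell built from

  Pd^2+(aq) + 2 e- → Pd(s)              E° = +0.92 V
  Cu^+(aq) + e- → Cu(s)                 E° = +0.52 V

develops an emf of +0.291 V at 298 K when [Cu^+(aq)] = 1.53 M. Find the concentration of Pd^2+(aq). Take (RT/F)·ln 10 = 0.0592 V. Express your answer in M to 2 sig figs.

0.00049 M

Pd²⁺/Pd is the cathode (higher E°); E°cell = +0.92 − (+0.52) = +0.40 V with n = 2.
Rearranging E = E° − (0.0592/n)·log Q gives log Q = 2(+0.40 − (+0.291))/0.0592 = 3.682.
Balancing electrons gives Pd^2+(aq) + 2 Cu(s) → Pd(s) + 2 Cu^+(aq); thus Q = [Cu^+(aq)]^2 / [Pd^2+(aq)].
Solving for the unknown gives log [Pd^2+(aq)] = −3.313, so [Pd^2+(aq)] ≈ 0.00049 M.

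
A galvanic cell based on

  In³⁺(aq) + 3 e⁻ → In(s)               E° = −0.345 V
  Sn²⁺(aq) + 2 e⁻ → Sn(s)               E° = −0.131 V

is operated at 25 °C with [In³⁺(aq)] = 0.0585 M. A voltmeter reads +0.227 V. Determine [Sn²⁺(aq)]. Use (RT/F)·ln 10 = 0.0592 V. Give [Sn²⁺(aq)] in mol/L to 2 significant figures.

The Sn²⁺/Sn couple has the larger reduction potential, so it is the cathode: E°cell = −0.131 − (−0.345) = +0.214 V and n = 6.
From the Nernst equation, log Q = n(E° − E)/0.0592 = 6·(+0.214 − (+0.227))/0.0592 = −1.318.
Balancing electrons gives 3 Sn²⁺(aq) + 2 In(s) → 3 Sn(s) + 2 In³⁺(aq); thus Q = [In³⁺(aq)]^2 / [Sn²⁺(aq)]^3.
Isolating [Sn²⁺(aq)] in Q = 10^{−1.318} yields log [Sn²⁺(aq)] = −0.383, i.e. 0.41 M.

0.41 M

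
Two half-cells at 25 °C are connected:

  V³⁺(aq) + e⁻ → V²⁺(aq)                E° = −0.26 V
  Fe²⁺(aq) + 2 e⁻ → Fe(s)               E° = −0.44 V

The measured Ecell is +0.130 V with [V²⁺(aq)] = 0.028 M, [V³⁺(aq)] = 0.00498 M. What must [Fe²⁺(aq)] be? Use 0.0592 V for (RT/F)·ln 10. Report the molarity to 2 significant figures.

1.5 M

V³⁺/V²⁺ is the cathode (higher E°); E°cell = −0.26 − (−0.44) = +0.18 V with n = 2.
Since E = E° − (0.0592/n)·log Q, log Q = n(E° − E)/0.0592 = 1.689.
For 2 V³⁺(aq) + Fe(s) → 2 V²⁺(aq) + Fe²⁺(aq), the reaction quotient is Q = ([V²⁺(aq)]^2·[Fe²⁺(aq)]) / [V³⁺(aq)]^2.
Substituting the known concentrations and solving, log [Fe²⁺(aq)] = 0.189 and [Fe²⁺(aq)] = 1.5 M.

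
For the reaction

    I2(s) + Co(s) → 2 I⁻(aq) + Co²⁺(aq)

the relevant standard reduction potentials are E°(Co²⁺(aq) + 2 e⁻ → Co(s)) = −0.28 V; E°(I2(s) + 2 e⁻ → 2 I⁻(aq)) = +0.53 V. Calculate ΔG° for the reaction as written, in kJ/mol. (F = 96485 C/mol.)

In the reaction as written I2(s) is reduced, so the I₂/I⁻ couple is the cathode and Co²⁺/Co is the anode.
E°cell = +0.53 − (−0.28) = +0.81 V; balancing electrons gives n = 2.
ΔG° = −nFE°cell = −(2)(96485)(+0.81) J/mol = −156 kJ/mol.

−156 kJ/mol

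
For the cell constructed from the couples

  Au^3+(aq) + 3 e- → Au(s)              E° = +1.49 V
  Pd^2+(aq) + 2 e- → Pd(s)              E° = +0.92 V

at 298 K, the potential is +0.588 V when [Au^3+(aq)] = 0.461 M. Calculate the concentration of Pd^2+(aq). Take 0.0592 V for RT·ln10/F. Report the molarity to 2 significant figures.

0.15 M

Au³⁺/Au is the cathode (higher E°); E°cell = +1.49 − (+0.92) = +0.57 V with n = 6.
From the Nernst equation, log Q = n(E° − E)/0.0592 = 6·(+0.57 − (+0.588))/0.0592 = −1.824.
The balanced reaction is 2 Au^3+(aq) + 3 Pd(s) → 2 Au(s) + 3 Pd^2+(aq), so Q = [Pd^2+(aq)]^3 / [Au^3+(aq)]^2.
Isolating [Pd^2+(aq)] in Q = 10^{−1.824} yields log [Pd^2+(aq)] = −0.832, i.e. 0.15 M.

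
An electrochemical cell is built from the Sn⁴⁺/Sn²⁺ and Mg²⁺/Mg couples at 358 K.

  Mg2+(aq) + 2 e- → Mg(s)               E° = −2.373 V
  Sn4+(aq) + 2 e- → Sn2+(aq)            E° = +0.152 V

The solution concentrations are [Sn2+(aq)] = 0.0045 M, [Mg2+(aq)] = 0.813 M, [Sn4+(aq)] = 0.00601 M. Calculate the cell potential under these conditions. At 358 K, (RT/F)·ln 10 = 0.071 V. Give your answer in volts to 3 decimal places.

Sn⁴⁺/Sn²⁺ is reduced (cathode, E° = +0.152 V) and Mg²⁺/Mg is oxidized (anode).
E°cell = E°cat − E°an = +0.152 − (−2.373) = +2.525 V; n = 2.
Balancing gives Sn4+(aq) + Mg(s) → Sn2+(aq) + Mg2+(aq); hence Q = ([Sn2+(aq)]·[Mg2+(aq)]) / [Sn4+(aq)] = 0.609 (log Q = −0.216).
E = E° − (0.071/n)·log Q = +2.525 − (0.071/2)(−0.216) = +2.533 V.

+2.533 V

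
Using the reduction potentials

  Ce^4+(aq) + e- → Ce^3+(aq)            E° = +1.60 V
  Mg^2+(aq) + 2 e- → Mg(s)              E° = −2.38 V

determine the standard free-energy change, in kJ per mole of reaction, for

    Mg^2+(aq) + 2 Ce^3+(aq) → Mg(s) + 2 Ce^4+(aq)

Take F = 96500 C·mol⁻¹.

In the reaction as written Mg^2+(aq) is reduced, so the Mg²⁺/Mg couple is the cathode and Ce⁴⁺/Ce³⁺ is the anode.
E°cell = −2.38 − (+1.60) = −3.98 V; balancing electrons gives n = 2.
ΔG° = −nFE°cell = −(2)(96500)(−3.98) J/mol = +768 kJ/mol.

+768 kJ/mol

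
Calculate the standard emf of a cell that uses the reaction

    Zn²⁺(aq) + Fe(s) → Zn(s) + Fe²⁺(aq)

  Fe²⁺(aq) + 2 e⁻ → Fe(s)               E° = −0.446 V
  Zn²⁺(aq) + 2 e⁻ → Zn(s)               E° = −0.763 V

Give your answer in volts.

−0.317 V

In the reaction as written, Zn²⁺(aq) is reduced (cathode) and Fe²⁺(aq) is produced by oxidation at the anode.
E°cell = E°(cathode) − E°(anode) = −0.763 − (−0.446) = −0.317 V.
The negative E°cell means the reaction is non-spontaneous in the direction written.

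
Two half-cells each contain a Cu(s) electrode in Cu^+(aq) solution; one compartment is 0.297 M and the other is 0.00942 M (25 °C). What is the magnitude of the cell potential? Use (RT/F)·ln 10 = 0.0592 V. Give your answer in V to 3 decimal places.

0.089 V

For a concentration cell E°cell = 0, since both electrodes use the same couple.
The compartment with the higher Cu^+(aq) concentration (0.297 M) acts as the cathode; ions are reduced there and produced at the dilute (0.00942 M) anode.
With n = 1, Ecell = −(0.0592/1)·log([dilute]/[conc]) = −(0.0592/1)·log(0.00942/0.297) = +0.089 V.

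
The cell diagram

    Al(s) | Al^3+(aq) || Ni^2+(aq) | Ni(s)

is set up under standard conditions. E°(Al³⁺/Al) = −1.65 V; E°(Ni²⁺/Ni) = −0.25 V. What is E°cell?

By convention the left-hand electrode in cell notation is the anode (oxidation) and the right-hand electrode is the cathode (reduction).
E°cell = E°(right) − E°(left) = −0.25 − (−1.65) = +1.40 V.

+1.40 V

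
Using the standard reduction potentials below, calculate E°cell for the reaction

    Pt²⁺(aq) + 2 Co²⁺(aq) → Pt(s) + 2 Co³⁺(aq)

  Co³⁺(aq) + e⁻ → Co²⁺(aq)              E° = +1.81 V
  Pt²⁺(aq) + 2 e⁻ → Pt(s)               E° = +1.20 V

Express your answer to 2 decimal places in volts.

Pt²⁺(aq) gains electrons, so the Pt²⁺/Pt couple is the cathode; the Co³⁺/Co²⁺ couple is the anode.
E°cell = E°(cathode) − E°(anode) = +1.20 − (+1.81) = −0.61 V.
The negative E°cell means the reaction is non-spontaneous in the direction written.

−0.61 V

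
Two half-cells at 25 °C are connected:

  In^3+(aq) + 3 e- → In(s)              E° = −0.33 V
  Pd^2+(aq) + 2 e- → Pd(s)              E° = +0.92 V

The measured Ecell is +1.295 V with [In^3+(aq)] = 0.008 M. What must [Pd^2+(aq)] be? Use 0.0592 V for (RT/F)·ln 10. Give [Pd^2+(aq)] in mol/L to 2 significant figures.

1.3 M

The Pd²⁺/Pd couple has the larger reduction potential, so it is the cathode: E°cell = +0.92 − (−0.33) = +1.25 V and n = 6.
From the Nernst equation, log Q = n(E° − E)/0.0592 = 6·(+1.25 − (+1.295))/0.0592 = −4.561.
Balancing electrons gives 3 Pd^2+(aq) + 2 In(s) → 3 Pd(s) + 2 In^3+(aq); thus Q = [In^3+(aq)]^2 / [Pd^2+(aq)]^3.
Solving for the unknown gives log [Pd^2+(aq)] = 0.122, so [Pd^2+(aq)] ≈ 1.3 M.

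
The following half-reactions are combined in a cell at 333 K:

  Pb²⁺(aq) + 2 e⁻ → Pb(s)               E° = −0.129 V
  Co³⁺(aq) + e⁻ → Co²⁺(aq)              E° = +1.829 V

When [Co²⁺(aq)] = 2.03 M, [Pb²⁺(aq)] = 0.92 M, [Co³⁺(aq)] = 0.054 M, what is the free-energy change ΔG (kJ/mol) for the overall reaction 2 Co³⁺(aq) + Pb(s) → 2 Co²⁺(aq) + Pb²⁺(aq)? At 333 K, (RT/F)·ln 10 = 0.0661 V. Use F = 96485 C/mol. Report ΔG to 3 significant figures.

The standard cell potential is +1.829 − (−0.129) = +1.958 V, with n = 2 electrons in the balanced equation.
Here Q = ([Co²⁺(aq)]^2·[Pb²⁺(aq)]) / [Co³⁺(aq)]^2 = 1.3×10^3 (log Q = 3.114), giving E = +1.958 − (0.0661/2)·(3.114) = +1.8551 V.
ΔG = −nFE = −(2)(96485)(+1.8551) J/mol = −358 kJ/mol.

−358 kJ/mol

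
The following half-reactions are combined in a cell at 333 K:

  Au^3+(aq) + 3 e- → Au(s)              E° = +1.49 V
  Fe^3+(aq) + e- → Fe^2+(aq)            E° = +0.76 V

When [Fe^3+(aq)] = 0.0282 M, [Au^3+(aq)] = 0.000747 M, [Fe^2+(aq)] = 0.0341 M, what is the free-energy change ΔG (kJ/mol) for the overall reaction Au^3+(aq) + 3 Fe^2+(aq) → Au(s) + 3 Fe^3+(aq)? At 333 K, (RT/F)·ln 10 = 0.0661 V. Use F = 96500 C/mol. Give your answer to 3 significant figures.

With Au³⁺/Au reduced at the cathode, E°cell = +1.49 − (+0.76) = +0.73 V and n = 3.
The reaction quotient is [Fe^3+(aq)]^3 / ([Au^3+(aq)]·[Fe^2+(aq)]^3) = 757; by Nernst, E = +0.73 − (0.0661/3)(2.879) = +0.6666 V.
Finally ΔG = −nFE = −(3)(96500 C/mol)(+0.6666 V) = −193 kJ/mol.

−193 kJ/mol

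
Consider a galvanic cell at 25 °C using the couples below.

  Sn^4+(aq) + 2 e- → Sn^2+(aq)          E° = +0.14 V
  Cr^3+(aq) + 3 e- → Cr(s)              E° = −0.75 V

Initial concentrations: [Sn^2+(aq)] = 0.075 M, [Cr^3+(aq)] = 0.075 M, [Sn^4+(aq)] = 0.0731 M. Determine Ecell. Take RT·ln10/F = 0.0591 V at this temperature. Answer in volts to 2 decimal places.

The Sn⁴⁺/Sn²⁺ couple has the more positive E°, so it is the cathode; Cr³⁺/Cr is the anode.
The standard potential is +0.14 − (−0.75) = +0.89 V and the balanced reaction transfers n = 6 electrons.
For the overall reaction 3 Sn^4+(aq) + 2 Cr(s) → 3 Sn^2+(aq) + 2 Cr^3+(aq), Q = ([Sn^2+(aq)]^3·[Cr^3+(aq)]^2) / [Sn^4+(aq)]^3 = 0.00608, giving log Q = −2.216.
By the Nernst equation, E = +0.89 − (0.0591/6)·(−2.216) = +0.91 V.

+0.91 V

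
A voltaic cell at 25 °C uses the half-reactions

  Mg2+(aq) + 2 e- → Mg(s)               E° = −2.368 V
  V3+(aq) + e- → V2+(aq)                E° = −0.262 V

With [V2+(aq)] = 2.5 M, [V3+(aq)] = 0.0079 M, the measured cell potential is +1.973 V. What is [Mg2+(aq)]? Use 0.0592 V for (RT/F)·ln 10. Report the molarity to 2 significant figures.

0.31 M

With V³⁺/V²⁺ at the cathode and Mg²⁺/Mg at the anode, E°cell = −0.262 − (−2.368) = +2.106 V (n = 2).
Rearranging E = E° − (0.0592/n)·log Q gives log Q = 2(+2.106 − (+1.973))/0.0592 = 4.493.
Balancing electrons gives 2 V3+(aq) + Mg(s) → 2 V2+(aq) + Mg2+(aq); thus Q = ([V2+(aq)]^2·[Mg2+(aq)]) / [V3+(aq)]^2.
Substituting the known concentrations and solving, log [Mg2+(aq)] = −0.508 and [Mg2+(aq)] = 0.31 M.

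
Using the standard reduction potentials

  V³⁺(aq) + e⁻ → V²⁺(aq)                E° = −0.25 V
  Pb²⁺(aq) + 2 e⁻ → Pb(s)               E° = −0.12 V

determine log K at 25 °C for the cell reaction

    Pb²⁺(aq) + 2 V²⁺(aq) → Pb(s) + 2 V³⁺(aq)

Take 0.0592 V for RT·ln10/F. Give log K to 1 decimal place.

The Pb²⁺/Pb couple is reduced (cathode); E°cell = −0.12 − (−0.25) = +0.13 V with n = 2.
At equilibrium E = 0, so log K = nE°cell / 0.0592 = (2)(+0.13) / 0.0592 = 4.4.

log K = 4.4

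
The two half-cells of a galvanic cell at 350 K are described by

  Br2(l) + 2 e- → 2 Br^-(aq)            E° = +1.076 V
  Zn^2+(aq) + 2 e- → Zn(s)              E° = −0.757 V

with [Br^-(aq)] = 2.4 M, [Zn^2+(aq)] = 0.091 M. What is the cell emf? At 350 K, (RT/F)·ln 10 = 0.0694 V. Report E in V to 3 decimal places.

+1.843 V

Since E°(Br₂/Br⁻) > E°(Zn²⁺/Zn), Br₂/Br⁻ serves as the cathode.
The standard potential is +1.076 − (−0.757) = +1.833 V and the balanced reaction transfers n = 2 electrons.
The balanced reaction is Br2(l) + Zn(s) → 2 Br^-(aq) + Zn^2+(aq), so Q = [Br^-(aq)]^2·[Zn^2+(aq)] = 0.524 and log Q = −0.281.
Applying E = E° − (RT ln10/nF)·log Q gives +1.833 − (0.0694/2)(−0.281) = +1.843 V.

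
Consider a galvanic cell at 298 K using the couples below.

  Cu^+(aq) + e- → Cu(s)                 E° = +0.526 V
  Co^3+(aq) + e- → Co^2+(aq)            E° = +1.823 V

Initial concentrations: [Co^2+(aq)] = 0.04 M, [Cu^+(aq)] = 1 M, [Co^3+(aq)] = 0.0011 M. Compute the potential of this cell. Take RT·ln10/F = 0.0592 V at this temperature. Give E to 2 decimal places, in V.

+1.20 V

Co³⁺/Co²⁺ is reduced (cathode, E° = +1.823 V) and Cu⁺/Cu is oxidized (anode).
E°cell = +1.823 − (+0.526) = +1.297 V, with n = 1 electron transferred.
Balancing gives Co^3+(aq) + Cu(s) → Co^2+(aq) + Cu^+(aq); hence Q = ([Co^2+(aq)]·[Cu^+(aq)]) / [Co^3+(aq)] = 36.4 (log Q = 1.561).
E = E° − (0.0592/n)·log Q = +1.297 − (0.0592/1)(1.561) = +1.20 V.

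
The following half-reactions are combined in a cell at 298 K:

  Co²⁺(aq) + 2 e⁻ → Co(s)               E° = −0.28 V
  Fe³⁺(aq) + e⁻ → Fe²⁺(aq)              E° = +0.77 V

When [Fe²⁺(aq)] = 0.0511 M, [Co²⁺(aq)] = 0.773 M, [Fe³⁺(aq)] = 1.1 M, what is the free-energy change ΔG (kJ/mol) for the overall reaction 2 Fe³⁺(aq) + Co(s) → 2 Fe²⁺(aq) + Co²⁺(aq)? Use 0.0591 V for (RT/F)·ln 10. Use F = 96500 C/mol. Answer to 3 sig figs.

−218 kJ/mol

The standard cell potential is +0.77 − (−0.28) = +1.05 V, with n = 2 electrons in the balanced equation.
The reaction quotient is ([Fe²⁺(aq)]^2·[Co²⁺(aq)]) / [Fe³⁺(aq)]^2 = 0.00167; by Nernst, E = +1.05 − (0.0591/2)(−2.778) = +1.1321 V.
ΔG = −nFE = −(2)(96500)(+1.1321) J/mol = −218 kJ/mol.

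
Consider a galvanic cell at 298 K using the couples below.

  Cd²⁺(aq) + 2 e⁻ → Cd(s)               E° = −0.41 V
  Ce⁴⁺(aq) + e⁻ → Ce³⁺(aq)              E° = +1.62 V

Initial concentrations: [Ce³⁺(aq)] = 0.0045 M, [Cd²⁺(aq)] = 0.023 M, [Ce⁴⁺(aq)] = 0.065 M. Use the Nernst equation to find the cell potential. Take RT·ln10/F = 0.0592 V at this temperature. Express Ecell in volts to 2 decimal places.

+2.15 V

Since E°(Ce⁴⁺/Ce³⁺) > E°(Cd²⁺/Cd), Ce⁴⁺/Ce³⁺ serves as the cathode.
The standard potential is +1.62 − (−0.41) = +2.03 V and the balanced reaction transfers n = 2 electrons.
For the overall reaction 2 Ce⁴⁺(aq) + Cd(s) → 2 Ce³⁺(aq) + Cd²⁺(aq), Q = ([Ce³⁺(aq)]^2·[Cd²⁺(aq)]) / [Ce⁴⁺(aq)]^2 = 0.00011, giving log Q = −3.958.
Applying E = E° − (RT ln10/nF)·log Q gives +2.03 − (0.0592/2)(−3.958) = +2.15 V.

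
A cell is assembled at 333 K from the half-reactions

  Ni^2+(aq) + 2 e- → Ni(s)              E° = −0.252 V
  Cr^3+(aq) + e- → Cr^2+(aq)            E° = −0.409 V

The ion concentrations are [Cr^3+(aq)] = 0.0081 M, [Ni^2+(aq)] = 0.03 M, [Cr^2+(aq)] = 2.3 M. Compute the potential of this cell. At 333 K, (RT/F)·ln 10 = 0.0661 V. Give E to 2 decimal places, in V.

+0.27 V

Ni²⁺/Ni is reduced (cathode, E° = −0.252 V) and Cr³⁺/Cr²⁺ is oxidized (anode).
E°cell = E°cat − E°an = −0.252 − (−0.409) = +0.157 V; n = 2.
For the overall reaction Ni^2+(aq) + 2 Cr^2+(aq) → Ni(s) + 2 Cr^3+(aq), Q = [Cr^3+(aq)]^2 / ([Ni^2+(aq)]·[Cr^2+(aq)]^2) = 0.000413, giving log Q = −3.384.
Applying E = E° − (RT ln10/nF)·log Q gives +0.157 − (0.0661/2)(−3.384) = +0.27 V.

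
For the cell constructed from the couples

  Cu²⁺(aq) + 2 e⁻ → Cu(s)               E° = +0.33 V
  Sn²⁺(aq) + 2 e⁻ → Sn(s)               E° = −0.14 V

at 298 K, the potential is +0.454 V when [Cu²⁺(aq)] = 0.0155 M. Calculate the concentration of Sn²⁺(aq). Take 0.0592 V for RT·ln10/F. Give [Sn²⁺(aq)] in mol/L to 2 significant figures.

With Cu²⁺/Cu at the cathode and Sn²⁺/Sn at the anode, E°cell = +0.33 − (−0.14) = +0.47 V (n = 2).
Since E = E° − (0.0592/n)·log Q, log Q = n(E° − E)/0.0592 = 0.541.
For Cu²⁺(aq) + Sn(s) → Cu(s) + Sn²⁺(aq), the reaction quotient is Q = [Sn²⁺(aq)] / [Cu²⁺(aq)].
Solving for the unknown gives log [Sn²⁺(aq)] = −1.269, so [Sn²⁺(aq)] ≈ 0.054 M.

0.054 M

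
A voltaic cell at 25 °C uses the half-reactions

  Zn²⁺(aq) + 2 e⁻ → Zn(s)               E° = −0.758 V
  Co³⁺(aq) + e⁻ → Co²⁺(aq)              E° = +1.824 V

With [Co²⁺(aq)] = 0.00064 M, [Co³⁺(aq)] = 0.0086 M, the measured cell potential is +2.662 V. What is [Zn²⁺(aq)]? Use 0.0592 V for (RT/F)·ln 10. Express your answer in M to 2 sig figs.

0.36 M

The Co³⁺/Co²⁺ couple has the larger reduction potential, so it is the cathode: E°cell = +1.824 − (−0.758) = +2.582 V and n = 2.
From the Nernst equation, log Q = n(E° − E)/0.0592 = 2·(+2.582 − (+2.662))/0.0592 = −2.703.
Balancing electrons gives 2 Co³⁺(aq) + Zn(s) → 2 Co²⁺(aq) + Zn²⁺(aq); thus Q = ([Co²⁺(aq)]^2·[Zn²⁺(aq)]) / [Co³⁺(aq)]^2.
Solving for the unknown gives log [Zn²⁺(aq)] = −0.446, so [Zn²⁺(aq)] ≈ 0.36 M.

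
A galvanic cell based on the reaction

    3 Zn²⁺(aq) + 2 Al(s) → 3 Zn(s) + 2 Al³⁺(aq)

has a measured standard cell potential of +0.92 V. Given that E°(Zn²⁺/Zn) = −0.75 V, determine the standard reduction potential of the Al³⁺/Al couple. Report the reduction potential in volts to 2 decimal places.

−1.67 V

In the reaction as written the Zn²⁺/Zn couple is reduced (cathode) and Al³⁺/Al is oxidized (anode), so E°cell = E°(Zn²⁺/Zn) − E°(Al³⁺/Al).
E°(Al³⁺/Al) = E°(cathode) − E°cell = −0.75 − (+0.92) = −1.67 V.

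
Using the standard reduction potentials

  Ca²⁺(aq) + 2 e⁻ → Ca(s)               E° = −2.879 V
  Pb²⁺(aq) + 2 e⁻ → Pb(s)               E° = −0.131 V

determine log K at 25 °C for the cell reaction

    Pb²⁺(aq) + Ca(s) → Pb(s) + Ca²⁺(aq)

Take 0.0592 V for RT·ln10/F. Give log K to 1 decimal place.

log K = 92.8

The Pb²⁺/Pb couple is reduced (cathode); E°cell = −0.131 − (−2.879) = +2.748 V with n = 2.
At equilibrium E = 0, so log K = nE°cell / 0.0592 = (2)(+2.748) / 0.0592 = 92.8.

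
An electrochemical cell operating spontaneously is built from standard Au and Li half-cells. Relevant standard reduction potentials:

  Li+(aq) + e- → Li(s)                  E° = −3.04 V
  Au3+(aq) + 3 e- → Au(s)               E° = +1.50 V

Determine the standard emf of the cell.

Of the two couples in this cell, the one with the more positive reduction potential is reduced at the cathode: here that is Au³⁺/Au (+1.50 V); Li⁺/Li (−3.04 V) is the anode.
E°cell = E°(cathode) − E°(anode) = +1.50 − (−3.04) = +4.54 V.

+4.54 V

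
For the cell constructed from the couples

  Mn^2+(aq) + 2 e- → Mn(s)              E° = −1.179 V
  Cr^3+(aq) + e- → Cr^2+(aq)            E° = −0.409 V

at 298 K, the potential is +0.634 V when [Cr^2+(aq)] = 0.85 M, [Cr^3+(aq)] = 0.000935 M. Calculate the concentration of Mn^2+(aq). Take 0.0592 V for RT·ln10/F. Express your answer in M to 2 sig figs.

0.048 M

Cr³⁺/Cr²⁺ is the cathode (higher E°); E°cell = −0.409 − (−1.179) = +0.770 V with n = 2.
From the Nernst equation, log Q = n(E° − E)/0.0592 = 2·(+0.770 − (+0.634))/0.0592 = 4.595.
For 2 Cr^3+(aq) + Mn(s) → 2 Cr^2+(aq) + Mn^2+(aq), the reaction quotient is Q = ([Cr^2+(aq)]^2·[Mn^2+(aq)]) / [Cr^3+(aq)]^2.
Solving for the unknown gives log [Mn^2+(aq)] = −1.322, so [Mn^2+(aq)] ≈ 0.048 M.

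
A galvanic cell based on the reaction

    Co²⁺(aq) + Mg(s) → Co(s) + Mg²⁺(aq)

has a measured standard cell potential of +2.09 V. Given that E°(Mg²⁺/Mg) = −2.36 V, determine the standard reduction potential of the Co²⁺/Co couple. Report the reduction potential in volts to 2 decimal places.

In the reaction as written the Co²⁺/Co couple is reduced (cathode) and Mg²⁺/Mg is oxidized (anode), so E°cell = E°(Co²⁺/Co) − E°(Mg²⁺/Mg).
E°(Co²⁺/Co) = E°cell + E°(anode) = +2.09 + (−2.36) = −0.27 V.

−0.27 V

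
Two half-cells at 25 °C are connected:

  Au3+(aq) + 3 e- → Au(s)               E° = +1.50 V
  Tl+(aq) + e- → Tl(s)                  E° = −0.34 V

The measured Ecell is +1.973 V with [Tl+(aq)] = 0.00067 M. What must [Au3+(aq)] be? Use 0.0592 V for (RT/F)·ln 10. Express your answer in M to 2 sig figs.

0.0017 M

The Au³⁺/Au couple has the larger reduction potential, so it is the cathode: E°cell = +1.50 − (−0.34) = +1.84 V and n = 3.
From the Nernst equation, log Q = n(E° − E)/0.0592 = 3·(+1.84 − (+1.973))/0.0592 = −6.740.
For Au3+(aq) + 3 Tl(s) → Au(s) + 3 Tl+(aq), the reaction quotient is Q = [Tl+(aq)]^3 / [Au3+(aq)].
Isolating [Au3+(aq)] in Q = 10^{−6.740} yields log [Au3+(aq)] = −2.782, i.e. 0.0017 M.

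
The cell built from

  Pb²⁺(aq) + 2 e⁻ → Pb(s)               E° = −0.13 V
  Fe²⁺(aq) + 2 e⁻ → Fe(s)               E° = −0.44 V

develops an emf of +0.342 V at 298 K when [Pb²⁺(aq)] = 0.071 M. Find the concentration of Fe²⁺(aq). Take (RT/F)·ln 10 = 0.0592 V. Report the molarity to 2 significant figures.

Pb²⁺/Pb is the cathode (higher E°); E°cell = −0.13 − (−0.44) = +0.31 V with n = 2.
Since E = E° − (0.0592/n)·log Q, log Q = n(E° − E)/0.0592 = −1.081.
Balancing electrons gives Pb²⁺(aq) + Fe(s) → Pb(s) + Fe²⁺(aq); thus Q = [Fe²⁺(aq)] / [Pb²⁺(aq)].
Isolating [Fe²⁺(aq)] in Q = 10^{−1.081} yields log [Fe²⁺(aq)] = −2.230, i.e. 0.0059 M.

0.0059 M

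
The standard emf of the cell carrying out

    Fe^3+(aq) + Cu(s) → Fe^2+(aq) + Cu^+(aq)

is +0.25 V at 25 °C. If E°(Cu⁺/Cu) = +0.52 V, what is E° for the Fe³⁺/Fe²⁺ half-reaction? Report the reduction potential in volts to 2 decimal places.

In the reaction as written the Fe³⁺/Fe²⁺ couple is reduced (cathode) and Cu⁺/Cu is oxidized (anode), so E°cell = E°(Fe³⁺/Fe²⁺) − E°(Cu⁺/Cu).
E°(Fe³⁺/Fe²⁺) = E°cell + E°(anode) = +0.25 + (+0.52) = +0.77 V.

+0.77 V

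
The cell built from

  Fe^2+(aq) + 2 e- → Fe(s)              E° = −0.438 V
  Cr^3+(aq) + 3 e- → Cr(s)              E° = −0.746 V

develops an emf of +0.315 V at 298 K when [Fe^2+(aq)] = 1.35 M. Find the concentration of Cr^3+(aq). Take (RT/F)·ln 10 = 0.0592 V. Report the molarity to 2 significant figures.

0.69 M

Fe²⁺/Fe is the cathode (higher E°); E°cell = −0.438 − (−0.746) = +0.308 V with n = 6.
From the Nernst equation, log Q = n(E° − E)/0.0592 = 6·(+0.308 − (+0.315))/0.0592 = −0.709.
The balanced reaction is 3 Fe^2+(aq) + 2 Cr(s) → 3 Fe(s) + 2 Cr^3+(aq), so Q = [Cr^3+(aq)]^2 / [Fe^2+(aq)]^3.
Isolating [Cr^3+(aq)] in Q = 10^{−0.709} yields log [Cr^3+(aq)] = −0.159, i.e. 0.69 M.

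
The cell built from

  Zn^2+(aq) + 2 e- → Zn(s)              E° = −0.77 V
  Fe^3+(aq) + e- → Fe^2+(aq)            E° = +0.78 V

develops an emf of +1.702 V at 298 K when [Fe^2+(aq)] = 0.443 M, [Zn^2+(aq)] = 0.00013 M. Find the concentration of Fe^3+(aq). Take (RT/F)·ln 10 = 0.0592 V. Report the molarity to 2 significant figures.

The Fe³⁺/Fe²⁺ couple has the larger reduction potential, so it is the cathode: E°cell = +0.78 − (−0.77) = +1.55 V and n = 2.
Since E = E° − (0.0592/n)·log Q, log Q = n(E° − E)/0.0592 = −5.135.
The balanced reaction is 2 Fe^3+(aq) + Zn(s) → 2 Fe^2+(aq) + Zn^2+(aq), so Q = ([Fe^2+(aq)]^2·[Zn^2+(aq)]) / [Fe^3+(aq)]^2.
Substituting the known concentrations and solving, log [Fe^3+(aq)] = 0.271 and [Fe^3+(aq)] = 1.9 M.

1.9 M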